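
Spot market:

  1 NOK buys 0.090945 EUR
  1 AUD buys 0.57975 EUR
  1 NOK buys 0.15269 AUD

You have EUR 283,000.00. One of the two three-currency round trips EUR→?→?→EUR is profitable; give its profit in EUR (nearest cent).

Profit: EUR 7,746.11

Profitable loop is EUR → AUD → NOK → EUR:
EUR 283,000.00 ÷ 0.57975 = AUD 488,141.44
AUD 488,141.44 ÷ 0.15269 = NOK 3,196,944.40
NOK 3,196,944.40 × 0.090945 = EUR 290,746.11
Profit = EUR 290,746.11 − EUR 283,000.00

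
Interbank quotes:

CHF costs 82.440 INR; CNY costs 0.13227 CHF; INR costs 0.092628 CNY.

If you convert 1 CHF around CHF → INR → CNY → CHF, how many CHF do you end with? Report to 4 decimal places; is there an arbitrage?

1.0100 (arbitrage exists)

Around CHF → INR → CNY → CHF: 1 × 82.440 × 0.092628 × 0.13227 = 1.010047
Product > 1; profitable direction is CHF → INR → CNY → CHF.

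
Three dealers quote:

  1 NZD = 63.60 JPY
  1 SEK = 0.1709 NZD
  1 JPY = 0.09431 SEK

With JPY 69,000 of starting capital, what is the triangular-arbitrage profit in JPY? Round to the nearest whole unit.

Profit: JPY 1,730

Profitable loop is JPY → SEK → NZD → JPY:
JPY 69,000 × 0.09431 = SEK 6,507.39
SEK 6,507.39 × 0.1709 = NZD 1,112.11
NZD 1,112.11 × 63.60 = JPY 70,730
Profit = JPY 70,730 − JPY 69,000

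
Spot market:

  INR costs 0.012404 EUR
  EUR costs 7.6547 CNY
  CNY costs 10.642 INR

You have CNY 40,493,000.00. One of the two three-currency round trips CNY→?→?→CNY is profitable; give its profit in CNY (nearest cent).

Profit: CNY 422,997.21

Profitable loop is CNY → INR → EUR → CNY:
CNY 40,493,000.00 × 10.642 = INR 430,926,506.00
INR 430,926,506.00 × 0.012404 = EUR 5,345,212.38
EUR 5,345,212.38 × 7.6547 = CNY 40,915,997.21
Profit = CNY 40,915,997.21 − CNY 40,493,000.00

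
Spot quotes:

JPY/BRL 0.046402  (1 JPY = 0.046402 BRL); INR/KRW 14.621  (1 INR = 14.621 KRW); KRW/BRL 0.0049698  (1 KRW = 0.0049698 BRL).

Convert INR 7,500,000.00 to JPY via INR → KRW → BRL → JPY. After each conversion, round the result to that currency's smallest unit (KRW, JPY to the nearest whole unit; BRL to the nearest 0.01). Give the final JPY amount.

JPY 11,744,663

INR 7,500,000.00 × 14.621 = KRW 109,657,500
KRW 109,657,500 × 0.0049698 = BRL 544,975.84
BRL 544,975.84 ÷ 0.046402 = JPY 11,744,663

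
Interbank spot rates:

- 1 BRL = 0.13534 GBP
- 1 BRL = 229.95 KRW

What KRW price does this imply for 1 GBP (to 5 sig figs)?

1 GBP ÷ 0.13534 = 7.3888 BRL
7.3888 BRL × 229.95 = 1699.05 KRW

GBP/KRW = 1699.1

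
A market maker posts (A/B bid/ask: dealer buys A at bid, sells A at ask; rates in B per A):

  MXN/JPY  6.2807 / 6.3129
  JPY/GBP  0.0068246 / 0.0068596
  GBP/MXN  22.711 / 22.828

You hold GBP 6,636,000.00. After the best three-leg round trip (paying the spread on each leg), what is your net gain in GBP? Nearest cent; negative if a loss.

Net profit: GBP 76,909.80

Best loop GBP → JPY → MXN → GBP:
GBP 6,636,000.00 ÷ 0.0068596 (buy JPY at ask) = JPY 967,403,347
JPY 967,403,347 ÷ 6.3129 (buy MXN at ask) = MXN 153,242,304.98
MXN 153,242,304.98 ÷ 22.828 (buy GBP at ask) = GBP 6,712,909.80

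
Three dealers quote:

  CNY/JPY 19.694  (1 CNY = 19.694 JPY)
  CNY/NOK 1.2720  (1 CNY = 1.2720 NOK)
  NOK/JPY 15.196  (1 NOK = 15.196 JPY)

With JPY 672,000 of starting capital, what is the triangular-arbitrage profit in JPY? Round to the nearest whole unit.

Profitable loop is JPY → NOK → CNY → JPY:
JPY 672,000 ÷ 15.196 = NOK 44,222.16
NOK 44,222.16 ÷ 1.2720 = CNY 34,765.85
CNY 34,765.85 × 19.694 = JPY 684,679
Profit = JPY 684,679 − JPY 672,000

Profit: JPY 12,679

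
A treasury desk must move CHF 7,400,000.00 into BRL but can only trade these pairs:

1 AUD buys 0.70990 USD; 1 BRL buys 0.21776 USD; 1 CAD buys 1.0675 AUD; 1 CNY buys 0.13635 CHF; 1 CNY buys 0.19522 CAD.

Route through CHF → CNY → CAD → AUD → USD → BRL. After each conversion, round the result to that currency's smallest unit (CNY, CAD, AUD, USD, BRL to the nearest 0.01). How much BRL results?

BRL 36,871,248.03

CHF 7,400,000.00 ÷ 0.13635 = CNY 54,272,093.88
CNY 54,272,093.88 × 0.19522 = CAD 10,594,998.17
CAD 10,594,998.17 × 1.0675 = AUD 11,310,160.55
AUD 11,310,160.55 × 0.70990 = USD 8,029,082.97
USD 8,029,082.97 ÷ 0.21776 = BRL 36,871,248.03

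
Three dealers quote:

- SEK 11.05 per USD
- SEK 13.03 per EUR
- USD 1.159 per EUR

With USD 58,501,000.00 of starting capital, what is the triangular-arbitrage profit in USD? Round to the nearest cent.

Profitable loop is USD → EUR → SEK → USD:
USD 58,501,000.00 ÷ 1.159 = EUR 50,475,409.84
EUR 50,475,409.84 × 13.03 = SEK 657,694,590.16
SEK 657,694,590.16 ÷ 11.05 = USD 59,519,872.41
Profit = USD 59,519,872.41 − USD 58,501,000.00

Profit: USD 1,018,872.41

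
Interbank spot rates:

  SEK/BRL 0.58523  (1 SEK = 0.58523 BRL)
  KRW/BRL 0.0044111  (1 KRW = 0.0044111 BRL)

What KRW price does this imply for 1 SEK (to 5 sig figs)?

SEK/KRW = 132.67

1 SEK × 0.58523 = 0.58523 BRL
0.58523 BRL ÷ 0.0044111 = 132.672 KRW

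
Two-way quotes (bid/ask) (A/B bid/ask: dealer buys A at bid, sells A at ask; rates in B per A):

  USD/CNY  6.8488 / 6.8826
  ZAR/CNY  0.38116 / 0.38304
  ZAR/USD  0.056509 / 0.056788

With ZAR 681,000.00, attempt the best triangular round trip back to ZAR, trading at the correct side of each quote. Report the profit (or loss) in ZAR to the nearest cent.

Best loop ZAR → USD → CNY → ZAR:
ZAR 681,000.00 × 0.056509 (sell ZAR at bid) = USD 38,482.63
USD 38,482.63 × 6.8488 (sell USD at bid) = CNY 263,559.83
CNY 263,559.83 ÷ 0.38304 (buy ZAR at ask) = ZAR 688,073.91

Net profit: ZAR 7,073.91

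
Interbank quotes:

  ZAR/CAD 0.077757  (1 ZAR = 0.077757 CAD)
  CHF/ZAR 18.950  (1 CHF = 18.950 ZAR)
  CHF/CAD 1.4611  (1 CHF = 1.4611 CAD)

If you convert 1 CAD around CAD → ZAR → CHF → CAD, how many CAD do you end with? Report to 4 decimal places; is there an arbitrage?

Around CAD → ZAR → CHF → CAD: 1 ÷ 0.077757 ÷ 18.950 × 1.4611 = 0.991588
Product < 1; profitable direction is CAD → CHF → ZAR → CAD.

0.9916 (arbitrage exists)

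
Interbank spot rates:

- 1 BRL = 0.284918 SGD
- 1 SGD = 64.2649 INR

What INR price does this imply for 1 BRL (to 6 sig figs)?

1 BRL × 0.284918 = 0.284918 SGD
0.284918 SGD × 64.2649 = 18.3102 INR

BRL/INR = 18.3102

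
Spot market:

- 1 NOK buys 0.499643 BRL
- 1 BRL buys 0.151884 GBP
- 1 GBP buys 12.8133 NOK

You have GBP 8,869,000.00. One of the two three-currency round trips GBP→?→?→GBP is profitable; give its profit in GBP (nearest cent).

Profit: GBP 251,986.79

Profitable loop is GBP → BRL → NOK → GBP:
GBP 8,869,000.00 ÷ 0.151884 = BRL 58,393,247.48
BRL 58,393,247.48 ÷ 0.499643 = NOK 116,869,940.09
NOK 116,869,940.09 ÷ 12.8133 = GBP 9,120,986.79
Profit = GBP 9,120,986.79 − GBP 8,869,000.00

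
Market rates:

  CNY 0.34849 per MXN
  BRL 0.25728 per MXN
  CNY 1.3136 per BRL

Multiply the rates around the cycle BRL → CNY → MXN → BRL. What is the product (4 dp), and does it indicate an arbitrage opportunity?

0.9698 (arbitrage exists)

Around BRL → CNY → MXN → BRL: 1 × 1.3136 ÷ 0.34849 × 0.25728 = 0.969793
Product < 1; profitable direction is BRL → MXN → CNY → BRL.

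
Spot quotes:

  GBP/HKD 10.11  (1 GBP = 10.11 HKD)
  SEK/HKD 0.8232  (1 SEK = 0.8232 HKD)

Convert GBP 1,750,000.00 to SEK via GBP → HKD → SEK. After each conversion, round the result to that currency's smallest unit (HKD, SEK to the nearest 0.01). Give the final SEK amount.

SEK 21,492,346.94

GBP 1,750,000.00 × 10.11 = HKD 17,692,500.00
HKD 17,692,500.00 ÷ 0.8232 = SEK 21,492,346.94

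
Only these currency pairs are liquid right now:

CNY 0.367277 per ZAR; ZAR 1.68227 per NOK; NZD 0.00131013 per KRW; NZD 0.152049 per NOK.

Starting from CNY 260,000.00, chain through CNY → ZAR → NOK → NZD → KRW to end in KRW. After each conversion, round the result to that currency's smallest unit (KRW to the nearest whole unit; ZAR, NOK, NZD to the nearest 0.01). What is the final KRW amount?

CNY 260,000.00 ÷ 0.367277 = ZAR 707,912.56
ZAR 707,912.56 ÷ 1.68227 = NOK 420,807.93
NOK 420,807.93 × 0.152049 = NZD 63,983.42
NZD 63,983.42 ÷ 0.00131013 = KRW 48,837,459

KRW 48,837,459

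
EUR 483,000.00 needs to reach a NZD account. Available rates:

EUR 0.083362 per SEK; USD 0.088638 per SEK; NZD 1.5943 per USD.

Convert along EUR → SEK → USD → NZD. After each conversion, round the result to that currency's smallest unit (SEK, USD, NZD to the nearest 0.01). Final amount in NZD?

EUR 483,000.00 ÷ 0.083362 = SEK 5,794,006.86
SEK 5,794,006.86 × 0.088638 = USD 513,569.18
USD 513,569.18 × 1.5943 = NZD 818,783.34

NZD 818,783.34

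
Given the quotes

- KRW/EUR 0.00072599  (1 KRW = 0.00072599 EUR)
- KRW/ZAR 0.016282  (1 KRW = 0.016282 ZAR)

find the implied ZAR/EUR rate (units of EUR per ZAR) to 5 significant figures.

1 ZAR ÷ 0.016282 = 61.4175 KRW
61.4175 KRW × 0.00072599 = 0.0445885 EUR

ZAR/EUR = 0.044589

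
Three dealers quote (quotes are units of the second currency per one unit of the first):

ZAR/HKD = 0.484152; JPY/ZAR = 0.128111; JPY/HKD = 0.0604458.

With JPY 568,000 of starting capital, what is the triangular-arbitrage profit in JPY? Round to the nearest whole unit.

Profit: JPY 14,841

Profitable loop is JPY → ZAR → HKD → JPY:
JPY 568,000 × 0.128111 = ZAR 72,767.05
ZAR 72,767.05 × 0.484152 = HKD 35,230.31
HKD 35,230.31 ÷ 0.0604458 = JPY 582,841
Profit = JPY 582,841 − JPY 568,000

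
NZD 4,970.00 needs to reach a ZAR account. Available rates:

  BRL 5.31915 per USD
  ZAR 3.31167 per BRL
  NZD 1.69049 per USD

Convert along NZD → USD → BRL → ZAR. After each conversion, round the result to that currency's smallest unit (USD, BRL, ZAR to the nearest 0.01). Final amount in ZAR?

ZAR 51,788.52

NZD 4,970.00 ÷ 1.69049 = USD 2,939.98
USD 2,939.98 × 5.31915 = BRL 15,638.19
BRL 15,638.19 × 3.31167 = ZAR 51,788.52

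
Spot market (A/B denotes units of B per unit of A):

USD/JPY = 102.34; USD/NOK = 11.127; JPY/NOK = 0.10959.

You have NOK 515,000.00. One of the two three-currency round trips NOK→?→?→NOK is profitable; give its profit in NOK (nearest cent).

Profit: NOK 4,093.37

Profitable loop is NOK → USD → JPY → NOK:
NOK 515,000.00 ÷ 11.127 = USD 46,283.81
USD 46,283.81 × 102.34 = JPY 4,736,686
JPY 4,736,686 × 0.10959 = NOK 519,093.37
Profit = NOK 519,093.37 − NOK 515,000.00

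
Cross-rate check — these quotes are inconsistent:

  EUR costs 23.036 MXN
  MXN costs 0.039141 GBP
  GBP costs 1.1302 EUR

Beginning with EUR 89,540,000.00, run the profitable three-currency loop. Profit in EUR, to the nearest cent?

Profit: EUR 1,705,484.17

Profitable loop is EUR → MXN → GBP → EUR:
EUR 89,540,000.00 × 23.036 = MXN 2,062,643,440.00
MXN 2,062,643,440.00 × 0.039141 = GBP 80,733,926.89
GBP 80,733,926.89 × 1.1302 = EUR 91,245,484.17
Profit = EUR 91,245,484.17 − EUR 89,540,000.00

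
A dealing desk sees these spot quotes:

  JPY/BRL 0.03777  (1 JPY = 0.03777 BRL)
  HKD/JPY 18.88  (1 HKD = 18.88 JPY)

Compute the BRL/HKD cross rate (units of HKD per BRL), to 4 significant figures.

BRL/HKD = 1.402

1 BRL ÷ 0.03777 = 26.476 JPY
26.476 JPY ÷ 18.88 = 1.40233 HKD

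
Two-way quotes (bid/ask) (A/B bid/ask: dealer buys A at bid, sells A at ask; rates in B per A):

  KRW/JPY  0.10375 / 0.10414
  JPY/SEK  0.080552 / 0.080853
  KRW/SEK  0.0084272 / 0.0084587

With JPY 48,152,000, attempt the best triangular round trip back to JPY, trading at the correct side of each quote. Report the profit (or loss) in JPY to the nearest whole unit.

Best loop JPY → KRW → SEK → JPY:
JPY 48,152,000 ÷ 0.10414 (buy KRW at ask) = KRW 462,377,569
KRW 462,377,569 × 0.0084272 (sell KRW at bid) = SEK 3,896,548.25
SEK 3,896,548.25 ÷ 0.080853 (buy JPY at ask) = JPY 48,192,995

Net profit: JPY 40,995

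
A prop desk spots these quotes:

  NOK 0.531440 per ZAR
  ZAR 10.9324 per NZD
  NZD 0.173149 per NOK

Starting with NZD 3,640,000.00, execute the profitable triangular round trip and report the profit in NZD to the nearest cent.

Profit: NZD 21,770.52

Profitable loop is NZD → ZAR → NOK → NZD:
NZD 3,640,000.00 × 10.9324 = ZAR 39,793,936.00
ZAR 39,793,936.00 × 0.531440 = NOK 21,148,089.35
NOK 21,148,089.35 × 0.173149 = NZD 3,661,770.52
Profit = NZD 3,661,770.52 − NZD 3,640,000.00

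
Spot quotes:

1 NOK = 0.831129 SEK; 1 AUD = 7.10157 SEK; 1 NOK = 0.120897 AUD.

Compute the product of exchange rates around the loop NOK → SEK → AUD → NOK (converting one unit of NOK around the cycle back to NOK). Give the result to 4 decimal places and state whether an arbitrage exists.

Around NOK → SEK → AUD → NOK: 1 × 0.831129 ÷ 7.10157 ÷ 0.120897 = 0.968052
Product < 1; profitable direction is NOK → AUD → SEK → NOK.

0.9681 (arbitrage exists)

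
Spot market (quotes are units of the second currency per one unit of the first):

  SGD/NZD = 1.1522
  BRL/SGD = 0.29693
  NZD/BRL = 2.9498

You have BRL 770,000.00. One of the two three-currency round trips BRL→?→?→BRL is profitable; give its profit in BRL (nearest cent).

Profitable loop is BRL → SGD → NZD → BRL:
BRL 770,000.00 × 0.29693 = SGD 228,636.10
SGD 228,636.10 × 1.1522 = NZD 263,434.51
NZD 263,434.51 × 2.9498 = BRL 777,079.13
Profit = BRL 777,079.13 − BRL 770,000.00

Profit: BRL 7,079.13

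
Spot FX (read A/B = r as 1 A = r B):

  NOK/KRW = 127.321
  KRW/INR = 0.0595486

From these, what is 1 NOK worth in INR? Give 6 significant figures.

NOK/INR = 7.58179

1 NOK × 127.321 = 127.321 KRW
127.321 KRW × 0.0595486 = 7.58179 INR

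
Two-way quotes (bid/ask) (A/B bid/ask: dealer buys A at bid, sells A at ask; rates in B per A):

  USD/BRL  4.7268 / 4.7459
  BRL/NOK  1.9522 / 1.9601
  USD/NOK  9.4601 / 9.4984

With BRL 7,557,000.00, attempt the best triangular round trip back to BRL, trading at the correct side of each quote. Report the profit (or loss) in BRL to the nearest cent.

Net profit: BRL 128,079.03

Best loop BRL → USD → NOK → BRL:
BRL 7,557,000.00 ÷ 4.7459 (buy USD at ask) = USD 1,592,321.79
USD 1,592,321.79 × 9.4601 (sell USD at bid) = NOK 15,063,523.40
NOK 15,063,523.40 ÷ 1.9601 (buy BRL at ask) = BRL 7,685,079.03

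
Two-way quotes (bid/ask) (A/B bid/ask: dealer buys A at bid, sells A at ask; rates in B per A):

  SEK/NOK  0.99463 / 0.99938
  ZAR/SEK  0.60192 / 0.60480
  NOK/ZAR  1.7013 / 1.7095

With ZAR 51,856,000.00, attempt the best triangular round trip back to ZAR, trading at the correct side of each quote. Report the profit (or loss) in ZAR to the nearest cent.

Best loop ZAR → SEK → NOK → ZAR:
ZAR 51,856,000.00 × 0.60192 (sell ZAR at bid) = SEK 31,213,163.52
SEK 31,213,163.52 × 0.99463 (sell SEK at bid) = NOK 31,045,548.83
NOK 31,045,548.83 × 1.7013 (sell NOK at bid) = ZAR 52,817,792.23

Net profit: ZAR 961,792.23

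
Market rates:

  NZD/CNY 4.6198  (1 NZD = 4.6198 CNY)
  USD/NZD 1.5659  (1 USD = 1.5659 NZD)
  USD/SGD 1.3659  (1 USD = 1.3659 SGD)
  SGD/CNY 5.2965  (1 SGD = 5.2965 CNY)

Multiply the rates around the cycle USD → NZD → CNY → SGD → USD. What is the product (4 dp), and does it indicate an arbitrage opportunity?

Around USD → NZD → CNY → SGD → USD: 1 × 1.5659 × 4.6198 ÷ 5.2965 ÷ 1.3659 = 0.999952
Product ≈ 1 (deviation 0.005%, within rounding noise).

1.0000 (no arbitrage)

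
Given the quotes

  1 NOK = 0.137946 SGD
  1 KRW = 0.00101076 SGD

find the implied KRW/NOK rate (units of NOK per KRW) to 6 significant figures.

KRW/NOK = 0.00732721

1 KRW × 0.00101076 = 0.00101076 SGD
0.00101076 SGD ÷ 0.137946 = 0.00732721 NOK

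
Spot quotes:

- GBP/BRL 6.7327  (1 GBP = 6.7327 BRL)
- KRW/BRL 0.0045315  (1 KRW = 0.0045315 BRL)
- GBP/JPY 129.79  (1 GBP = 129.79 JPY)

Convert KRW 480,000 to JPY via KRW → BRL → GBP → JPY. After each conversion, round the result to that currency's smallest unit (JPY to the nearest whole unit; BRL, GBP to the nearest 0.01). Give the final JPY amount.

KRW 480,000 × 0.0045315 = BRL 2,175.12
BRL 2,175.12 ÷ 6.7327 = GBP 323.07
GBP 323.07 × 129.79 = JPY 41,931

JPY 41,931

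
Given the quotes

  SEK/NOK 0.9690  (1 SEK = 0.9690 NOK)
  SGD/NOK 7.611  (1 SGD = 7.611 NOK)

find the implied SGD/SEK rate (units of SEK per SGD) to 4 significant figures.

SGD/SEK = 7.854

1 SGD × 7.611 = 7.611 NOK
7.611 NOK ÷ 0.9690 = 7.85449 SEK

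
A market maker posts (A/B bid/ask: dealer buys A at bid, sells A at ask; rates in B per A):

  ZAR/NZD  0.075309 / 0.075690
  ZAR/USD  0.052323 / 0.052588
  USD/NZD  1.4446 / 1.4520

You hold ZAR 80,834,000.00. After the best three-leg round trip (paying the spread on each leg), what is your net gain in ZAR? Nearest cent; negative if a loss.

Net result: ZAR -111,275.39 (no profitable arbitrage after spreads)

Best loop ZAR → USD → NZD → ZAR:
ZAR 80,834,000.00 × 0.052323 (sell ZAR at bid) = USD 4,229,477.38
USD 4,229,477.38 × 1.4446 (sell USD at bid) = NZD 6,109,903.03
NZD 6,109,903.03 ÷ 0.075690 (buy ZAR at ask) = ZAR 80,722,724.61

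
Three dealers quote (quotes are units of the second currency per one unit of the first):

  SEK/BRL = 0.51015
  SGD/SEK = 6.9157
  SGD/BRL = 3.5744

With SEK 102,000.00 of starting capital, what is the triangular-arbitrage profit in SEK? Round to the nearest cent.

Profitable loop is SEK → SGD → BRL → SEK:
SEK 102,000.00 ÷ 6.9157 = SGD 14,749.05
SGD 14,749.05 × 3.5744 = BRL 52,719.00
BRL 52,719.00 ÷ 0.51015 = SEK 103,340.20
Profit = SEK 103,340.20 − SEK 102,000.00

Profit: SEK 1,340.20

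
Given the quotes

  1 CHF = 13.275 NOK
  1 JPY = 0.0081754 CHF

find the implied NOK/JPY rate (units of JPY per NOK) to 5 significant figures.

1 NOK ÷ 13.275 = 0.0753296 CHF
0.0753296 CHF ÷ 0.0081754 = 9.21418 JPY

NOK/JPY = 9.2142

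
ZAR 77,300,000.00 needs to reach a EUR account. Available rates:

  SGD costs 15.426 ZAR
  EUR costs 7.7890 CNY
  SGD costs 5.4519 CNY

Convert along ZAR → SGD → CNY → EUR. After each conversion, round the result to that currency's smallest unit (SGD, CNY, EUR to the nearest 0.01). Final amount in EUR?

EUR 3,507,456.91

ZAR 77,300,000.00 ÷ 15.426 = SGD 5,011,020.36
SGD 5,011,020.36 × 5.4519 = CNY 27,319,581.90
CNY 27,319,581.90 ÷ 7.7890 = EUR 3,507,456.91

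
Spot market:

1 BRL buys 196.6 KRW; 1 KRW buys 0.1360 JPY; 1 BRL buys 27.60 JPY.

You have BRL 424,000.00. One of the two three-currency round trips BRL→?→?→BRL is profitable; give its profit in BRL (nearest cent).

Profitable loop is BRL → JPY → KRW → BRL:
BRL 424,000.00 × 27.60 = JPY 11,702,400
JPY 11,702,400 ÷ 0.1360 = KRW 86,047,059
KRW 86,047,059 ÷ 196.6 = BRL 437,675.78
Profit = BRL 437,675.78 − BRL 424,000.00

Profit: BRL 13,675.78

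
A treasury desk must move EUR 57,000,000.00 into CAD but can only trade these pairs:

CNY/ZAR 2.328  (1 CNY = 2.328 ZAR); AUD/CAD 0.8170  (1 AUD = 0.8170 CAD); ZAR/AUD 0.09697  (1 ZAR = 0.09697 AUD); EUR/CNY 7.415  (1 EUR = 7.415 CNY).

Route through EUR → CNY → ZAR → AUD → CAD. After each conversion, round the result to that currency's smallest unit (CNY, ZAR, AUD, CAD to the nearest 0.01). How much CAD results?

EUR 57,000,000.00 × 7.415 = CNY 422,655,000.00
CNY 422,655,000.00 × 2.328 = ZAR 983,940,840.00
ZAR 983,940,840.00 × 0.09697 = AUD 95,412,743.25
AUD 95,412,743.25 × 0.8170 = CAD 77,952,211.24

CAD 77,952,211.24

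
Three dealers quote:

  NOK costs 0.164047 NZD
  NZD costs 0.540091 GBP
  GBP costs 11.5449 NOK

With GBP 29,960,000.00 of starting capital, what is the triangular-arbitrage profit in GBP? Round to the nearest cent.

Profitable loop is GBP → NOK → NZD → GBP:
GBP 29,960,000.00 × 11.5449 = NOK 345,885,204.00
NOK 345,885,204.00 × 0.164047 = NZD 56,741,430.06
NZD 56,741,430.06 × 0.540091 = GBP 30,645,535.70
Profit = GBP 30,645,535.70 − GBP 29,960,000.00

Profit: GBP 685,535.70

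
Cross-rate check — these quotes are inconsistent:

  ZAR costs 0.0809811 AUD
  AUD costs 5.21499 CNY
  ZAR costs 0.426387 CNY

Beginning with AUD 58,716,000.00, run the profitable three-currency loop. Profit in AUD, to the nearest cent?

Profitable loop is AUD → ZAR → CNY → AUD:
AUD 58,716,000.00 ÷ 0.0809811 = ZAR 725,058,069.11
ZAR 725,058,069.11 × 0.426387 = CNY 309,155,334.91
CNY 309,155,334.91 ÷ 5.21499 = AUD 59,282,057.09
Profit = AUD 59,282,057.09 − AUD 58,716,000.00

Profit: AUD 566,057.09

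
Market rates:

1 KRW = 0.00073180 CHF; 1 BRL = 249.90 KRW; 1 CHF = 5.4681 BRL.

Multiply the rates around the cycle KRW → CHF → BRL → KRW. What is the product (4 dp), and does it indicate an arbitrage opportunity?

1.0000 (no arbitrage)

Around KRW → CHF → BRL → KRW: 1 × 0.00073180 × 5.4681 × 249.90 = 0.999989
Product ≈ 1 (deviation 0.001%, within rounding noise).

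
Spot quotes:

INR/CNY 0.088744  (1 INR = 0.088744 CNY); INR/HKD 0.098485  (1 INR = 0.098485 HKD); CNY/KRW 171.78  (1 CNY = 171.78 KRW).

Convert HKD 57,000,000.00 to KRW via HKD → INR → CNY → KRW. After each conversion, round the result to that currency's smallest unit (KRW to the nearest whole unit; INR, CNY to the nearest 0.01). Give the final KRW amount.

KRW 8,823,001,739

HKD 57,000,000.00 ÷ 0.098485 = INR 578,768,340.36
INR 578,768,340.36 × 0.088744 = CNY 51,362,217.60
CNY 51,362,217.60 × 171.78 = KRW 8,823,001,739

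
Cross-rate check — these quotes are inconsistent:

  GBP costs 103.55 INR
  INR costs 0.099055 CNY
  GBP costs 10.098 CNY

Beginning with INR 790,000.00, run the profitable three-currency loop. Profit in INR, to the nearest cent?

Profitable loop is INR → CNY → GBP → INR:
INR 790,000.00 × 0.099055 = CNY 78,253.45
CNY 78,253.45 ÷ 10.098 = GBP 7,749.40
GBP 7,749.40 × 103.55 = INR 802,450.46
Profit = INR 802,450.46 − INR 790,000.00

Profit: INR 12,450.46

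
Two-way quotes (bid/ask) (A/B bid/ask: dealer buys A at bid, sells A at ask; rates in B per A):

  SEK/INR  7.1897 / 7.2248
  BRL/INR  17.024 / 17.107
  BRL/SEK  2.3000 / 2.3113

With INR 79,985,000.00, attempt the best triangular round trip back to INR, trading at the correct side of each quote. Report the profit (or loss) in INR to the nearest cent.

Best loop INR → SEK → BRL → INR:
INR 79,985,000.00 ÷ 7.2248 (buy SEK at ask) = SEK 11,070,894.70
SEK 11,070,894.70 ÷ 2.3113 (buy BRL at ask) = BRL 4,789,899.49
BRL 4,789,899.49 × 17.024 (sell BRL at bid) = INR 81,543,248.95

Net profit: INR 1,558,248.95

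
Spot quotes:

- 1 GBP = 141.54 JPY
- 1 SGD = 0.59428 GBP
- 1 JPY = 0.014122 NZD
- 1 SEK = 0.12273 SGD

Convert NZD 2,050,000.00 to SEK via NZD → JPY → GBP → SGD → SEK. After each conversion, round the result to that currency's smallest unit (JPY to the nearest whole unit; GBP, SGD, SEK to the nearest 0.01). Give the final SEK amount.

NZD 2,050,000.00 ÷ 0.014122 = JPY 145,163,575
JPY 145,163,575 ÷ 141.54 = GBP 1,025,601.07
GBP 1,025,601.07 ÷ 0.59428 = SGD 1,725,787.63
SGD 1,725,787.63 ÷ 0.12273 = SEK 14,061,660.80

SEK 14,061,660.80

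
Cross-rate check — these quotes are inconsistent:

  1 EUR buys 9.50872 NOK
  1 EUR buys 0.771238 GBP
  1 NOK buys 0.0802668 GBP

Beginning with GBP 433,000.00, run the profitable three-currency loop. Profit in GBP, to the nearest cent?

Profitable loop is GBP → NOK → EUR → GBP:
GBP 433,000.00 ÷ 0.0802668 = NOK 5,394,509.31
NOK 5,394,509.31 ÷ 9.50872 = EUR 567,322.34
EUR 567,322.34 × 0.771238 = GBP 437,540.55
Profit = GBP 437,540.55 − GBP 433,000.00

Profit: GBP 4,540.55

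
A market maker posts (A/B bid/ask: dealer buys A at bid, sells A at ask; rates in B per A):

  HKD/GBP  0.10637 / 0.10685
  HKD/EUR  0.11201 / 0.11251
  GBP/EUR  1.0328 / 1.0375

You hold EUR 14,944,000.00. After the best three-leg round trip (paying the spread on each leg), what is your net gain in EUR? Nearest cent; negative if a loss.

Net profit: EUR 155,446.38

Best loop EUR → GBP → HKD → EUR:
EUR 14,944,000.00 ÷ 1.0375 (buy GBP at ask) = GBP 14,403,855.42
GBP 14,403,855.42 ÷ 0.10685 (buy HKD at ask) = HKD 134,804,449.43
HKD 134,804,449.43 × 0.11201 (sell HKD at bid) = EUR 15,099,446.38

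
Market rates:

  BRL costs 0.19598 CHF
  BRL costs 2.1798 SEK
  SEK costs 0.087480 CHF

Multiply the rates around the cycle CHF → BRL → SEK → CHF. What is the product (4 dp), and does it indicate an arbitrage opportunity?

0.9730 (arbitrage exists)

Around CHF → BRL → SEK → CHF: 1 ÷ 0.19598 × 2.1798 × 0.087480 = 0.973002
Product < 1; profitable direction is CHF → SEK → BRL → CHF.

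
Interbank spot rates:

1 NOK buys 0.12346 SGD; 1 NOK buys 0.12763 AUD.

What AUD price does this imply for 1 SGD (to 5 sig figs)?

SGD/AUD = 1.0338

1 SGD ÷ 0.12346 = 8.09979 NOK
8.09979 NOK × 0.12763 = 1.03378 AUD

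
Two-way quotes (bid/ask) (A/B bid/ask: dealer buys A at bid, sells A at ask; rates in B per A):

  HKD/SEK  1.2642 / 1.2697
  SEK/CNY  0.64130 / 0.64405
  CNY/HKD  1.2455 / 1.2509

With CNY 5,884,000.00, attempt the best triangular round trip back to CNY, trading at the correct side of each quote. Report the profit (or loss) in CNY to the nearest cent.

Best loop CNY → HKD → SEK → CNY:
CNY 5,884,000.00 × 1.2455 (sell CNY at bid) = HKD 7,328,522.00
HKD 7,328,522.00 × 1.2642 (sell HKD at bid) = SEK 9,264,717.51
SEK 9,264,717.51 × 0.64130 (sell SEK at bid) = CNY 5,941,463.34

Net profit: CNY 57,463.34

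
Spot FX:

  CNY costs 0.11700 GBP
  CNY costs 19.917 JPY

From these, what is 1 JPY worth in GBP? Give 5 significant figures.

JPY/GBP = 0.0058744

1 JPY ÷ 19.917 = 0.0502084 CNY
0.0502084 CNY × 0.11700 = 0.00587438 GBP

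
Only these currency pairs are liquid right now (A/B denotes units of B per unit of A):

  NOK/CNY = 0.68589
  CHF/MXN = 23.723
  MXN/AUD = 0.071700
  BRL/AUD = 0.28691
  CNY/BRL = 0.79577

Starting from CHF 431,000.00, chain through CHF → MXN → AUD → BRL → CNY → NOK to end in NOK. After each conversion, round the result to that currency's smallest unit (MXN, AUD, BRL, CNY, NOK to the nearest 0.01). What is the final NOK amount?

NOK 4,681,427.65

CHF 431,000.00 × 23.723 = MXN 10,224,613.00
MXN 10,224,613.00 × 0.071700 = AUD 733,104.75
AUD 733,104.75 ÷ 0.28691 = BRL 2,555,173.23
BRL 2,555,173.23 ÷ 0.79577 = CNY 3,210,944.41
CNY 3,210,944.41 ÷ 0.68589 = NOK 4,681,427.65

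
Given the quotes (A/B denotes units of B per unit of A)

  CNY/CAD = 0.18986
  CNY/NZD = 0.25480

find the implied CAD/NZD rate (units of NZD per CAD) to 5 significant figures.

1 CAD ÷ 0.18986 = 5.26704 CNY
5.26704 CNY × 0.25480 = 1.34204 NZD

CAD/NZD = 1.3420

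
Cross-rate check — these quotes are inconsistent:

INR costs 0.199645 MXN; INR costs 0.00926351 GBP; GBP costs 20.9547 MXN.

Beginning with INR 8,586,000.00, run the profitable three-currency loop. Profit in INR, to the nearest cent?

Profit: INR 244,642.43

Profitable loop is INR → MXN → GBP → INR:
INR 8,586,000.00 × 0.199645 = MXN 1,714,151.97
MXN 1,714,151.97 ÷ 20.9547 = GBP 81,802.74
GBP 81,802.74 ÷ 0.00926351 = INR 8,830,642.43
Profit = INR 8,830,642.43 − INR 8,586,000.00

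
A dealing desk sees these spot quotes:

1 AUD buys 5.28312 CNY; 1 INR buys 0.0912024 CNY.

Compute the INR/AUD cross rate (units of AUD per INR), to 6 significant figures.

INR/AUD = 0.0172630

1 INR × 0.0912024 = 0.0912024 CNY
0.0912024 CNY ÷ 5.28312 = 0.017263 AUD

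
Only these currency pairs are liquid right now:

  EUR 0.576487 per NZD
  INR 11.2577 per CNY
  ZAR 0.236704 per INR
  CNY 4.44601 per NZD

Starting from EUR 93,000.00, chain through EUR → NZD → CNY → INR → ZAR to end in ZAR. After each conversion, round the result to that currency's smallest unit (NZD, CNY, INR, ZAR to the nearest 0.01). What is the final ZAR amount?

EUR 93,000.00 ÷ 0.576487 = NZD 161,321.94
NZD 161,321.94 × 4.44601 = CNY 717,238.96
CNY 717,238.96 × 11.2577 = INR 8,074,461.04
INR 8,074,461.04 × 0.236704 = ZAR 1,911,257.23

ZAR 1,911,257.23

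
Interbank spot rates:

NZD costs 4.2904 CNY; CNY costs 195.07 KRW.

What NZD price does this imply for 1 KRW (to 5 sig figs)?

KRW/NZD = 0.0011948

1 KRW ÷ 195.07 = 0.00512636 CNY
0.00512636 CNY ÷ 4.2904 = 0.00119485 NZD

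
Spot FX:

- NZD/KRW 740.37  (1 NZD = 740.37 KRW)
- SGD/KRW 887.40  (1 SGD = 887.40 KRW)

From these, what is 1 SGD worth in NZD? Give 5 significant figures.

SGD/NZD = 1.1986

1 SGD × 887.40 = 887.4 KRW
887.4 KRW ÷ 740.37 = 1.19859 NZD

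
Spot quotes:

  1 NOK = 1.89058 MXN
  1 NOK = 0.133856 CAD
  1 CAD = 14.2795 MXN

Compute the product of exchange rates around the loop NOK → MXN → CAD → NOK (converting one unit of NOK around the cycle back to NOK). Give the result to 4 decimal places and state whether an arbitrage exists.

Around NOK → MXN → CAD → NOK: 1 × 1.89058 ÷ 14.2795 ÷ 0.133856 = 0.989109
Product < 1; profitable direction is NOK → CAD → MXN → NOK.

0.9891 (arbitrage exists)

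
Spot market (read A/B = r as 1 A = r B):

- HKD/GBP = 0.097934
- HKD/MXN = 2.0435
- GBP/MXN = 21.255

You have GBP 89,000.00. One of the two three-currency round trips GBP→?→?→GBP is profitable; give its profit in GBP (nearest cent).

Profit: GBP 1,658.80

Profitable loop is GBP → MXN → HKD → GBP:
GBP 89,000.00 × 21.255 = MXN 1,891,695.00
MXN 1,891,695.00 ÷ 2.0435 = HKD 925,713.24
HKD 925,713.24 × 0.097934 = GBP 90,658.80
Profit = GBP 90,658.80 − GBP 89,000.00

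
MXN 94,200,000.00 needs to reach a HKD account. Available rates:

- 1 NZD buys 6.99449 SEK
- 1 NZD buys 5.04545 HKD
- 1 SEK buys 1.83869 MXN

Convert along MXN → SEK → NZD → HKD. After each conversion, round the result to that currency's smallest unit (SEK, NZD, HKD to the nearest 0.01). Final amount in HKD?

MXN 94,200,000.00 ÷ 1.83869 = SEK 51,232,127.22
SEK 51,232,127.22 ÷ 6.99449 = NZD 7,324,640.86
NZD 7,324,640.86 × 5.04545 = HKD 36,956,109.23

HKD 36,956,109.23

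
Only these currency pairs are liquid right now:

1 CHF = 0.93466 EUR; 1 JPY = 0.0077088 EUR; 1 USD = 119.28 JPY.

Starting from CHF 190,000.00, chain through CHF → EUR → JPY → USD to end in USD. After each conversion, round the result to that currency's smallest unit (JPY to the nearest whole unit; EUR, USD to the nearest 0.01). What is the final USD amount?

USD 193,131.38

CHF 190,000.00 × 0.93466 = EUR 177,585.40
EUR 177,585.40 ÷ 0.0077088 = JPY 23,036,711
JPY 23,036,711 ÷ 119.28 = USD 193,131.38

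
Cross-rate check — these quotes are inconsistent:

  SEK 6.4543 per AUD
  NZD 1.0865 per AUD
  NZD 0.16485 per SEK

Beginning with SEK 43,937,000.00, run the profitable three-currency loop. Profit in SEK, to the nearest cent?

Profitable loop is SEK → AUD → NZD → SEK:
SEK 43,937,000.00 ÷ 6.4543 = AUD 6,807,399.72
AUD 6,807,399.72 × 1.0865 = NZD 7,396,239.79
NZD 7,396,239.79 ÷ 0.16485 = SEK 44,866,483.43
Profit = SEK 44,866,483.43 − SEK 43,937,000.00

Profit: SEK 929,483.43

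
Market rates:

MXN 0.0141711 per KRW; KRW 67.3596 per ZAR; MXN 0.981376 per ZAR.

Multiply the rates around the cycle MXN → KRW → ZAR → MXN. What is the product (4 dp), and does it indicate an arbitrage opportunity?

1.0281 (arbitrage exists)

Around MXN → KRW → ZAR → MXN: 1 ÷ 0.0141711 ÷ 67.3596 × 0.981376 = 1.028093
Product > 1; profitable direction is MXN → KRW → ZAR → MXN.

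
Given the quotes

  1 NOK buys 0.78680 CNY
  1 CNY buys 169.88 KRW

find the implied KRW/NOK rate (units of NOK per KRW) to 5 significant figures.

1 KRW ÷ 169.88 = 0.00588651 CNY
0.00588651 CNY ÷ 0.78680 = 0.00748158 NOK

KRW/NOK = 0.0074816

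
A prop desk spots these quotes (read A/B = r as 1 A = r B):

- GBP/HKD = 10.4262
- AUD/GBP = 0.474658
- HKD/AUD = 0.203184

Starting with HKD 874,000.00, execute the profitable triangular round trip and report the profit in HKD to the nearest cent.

Profit: HKD 4,835.91

Profitable loop is HKD → AUD → GBP → HKD:
HKD 874,000.00 × 0.203184 = AUD 177,582.82
AUD 177,582.82 × 0.474658 = GBP 84,291.10
GBP 84,291.10 × 10.4262 = HKD 878,835.91
Profit = HKD 878,835.91 − HKD 874,000.00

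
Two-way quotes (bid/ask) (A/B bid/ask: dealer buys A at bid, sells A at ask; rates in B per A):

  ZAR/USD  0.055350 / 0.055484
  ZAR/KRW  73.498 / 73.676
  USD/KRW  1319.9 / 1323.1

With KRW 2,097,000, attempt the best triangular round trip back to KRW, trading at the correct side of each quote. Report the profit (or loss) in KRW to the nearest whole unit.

Net profit: KRW 2,489

Best loop KRW → USD → ZAR → KRW:
KRW 2,097,000 ÷ 1323.1 (buy USD at ask) = USD 1,584.91
USD 1,584.91 ÷ 0.055484 (buy ZAR at ask) = ZAR 28,565.25
ZAR 28,565.25 × 73.498 (sell ZAR at bid) = KRW 2,099,489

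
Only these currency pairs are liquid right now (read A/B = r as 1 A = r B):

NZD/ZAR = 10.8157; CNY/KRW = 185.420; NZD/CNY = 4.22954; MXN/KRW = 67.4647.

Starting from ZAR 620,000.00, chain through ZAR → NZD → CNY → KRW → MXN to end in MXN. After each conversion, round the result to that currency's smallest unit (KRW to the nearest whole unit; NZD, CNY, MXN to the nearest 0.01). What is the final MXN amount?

MXN 666,361.99

ZAR 620,000.00 ÷ 10.8157 = NZD 57,324.08
NZD 57,324.08 × 4.22954 = CNY 242,454.49
CNY 242,454.49 × 185.420 = KRW 44,955,912
KRW 44,955,912 ÷ 67.4647 = MXN 666,361.99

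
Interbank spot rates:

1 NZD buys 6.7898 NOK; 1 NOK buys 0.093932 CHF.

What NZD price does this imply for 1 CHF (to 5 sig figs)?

1 CHF ÷ 0.093932 = 10.646 NOK
10.646 NOK ÷ 6.7898 = 1.56794 NZD

CHF/NZD = 1.5679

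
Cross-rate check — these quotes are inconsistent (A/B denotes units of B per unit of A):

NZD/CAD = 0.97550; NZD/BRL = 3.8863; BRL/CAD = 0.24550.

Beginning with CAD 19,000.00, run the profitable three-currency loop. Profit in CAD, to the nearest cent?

Profit: CAD 426.43

Profitable loop is CAD → BRL → NZD → CAD:
CAD 19,000.00 ÷ 0.24550 = BRL 77,393.08
BRL 77,393.08 ÷ 3.8863 = NZD 19,914.33
NZD 19,914.33 × 0.97550 = CAD 19,426.43
Profit = CAD 19,426.43 − CAD 19,000.00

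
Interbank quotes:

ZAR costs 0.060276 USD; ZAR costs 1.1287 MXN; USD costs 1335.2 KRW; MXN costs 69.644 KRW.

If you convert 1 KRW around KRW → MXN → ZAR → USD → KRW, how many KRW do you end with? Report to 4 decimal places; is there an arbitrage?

1.0238 (arbitrage exists)

Around KRW → MXN → ZAR → USD → KRW: 1 ÷ 69.644 ÷ 1.1287 × 0.060276 × 1335.2 = 1.023832
Product > 1; profitable direction is KRW → MXN → ZAR → USD → KRW.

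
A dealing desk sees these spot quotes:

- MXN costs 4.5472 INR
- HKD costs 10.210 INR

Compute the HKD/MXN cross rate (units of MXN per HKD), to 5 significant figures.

1 HKD × 10.210 = 10.21 INR
10.21 INR ÷ 4.5472 = 2.24534 MXN

HKD/MXN = 2.2453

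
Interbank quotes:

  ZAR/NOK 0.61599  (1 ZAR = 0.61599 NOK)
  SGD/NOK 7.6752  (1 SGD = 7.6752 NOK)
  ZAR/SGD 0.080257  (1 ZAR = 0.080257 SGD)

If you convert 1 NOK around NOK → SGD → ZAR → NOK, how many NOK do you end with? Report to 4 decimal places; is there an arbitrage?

Around NOK → SGD → ZAR → NOK: 1 ÷ 7.6752 ÷ 0.080257 × 0.61599 = 1.000002
Product ≈ 1 (deviation 0.000%, within rounding noise).

1.0000 (no arbitrage)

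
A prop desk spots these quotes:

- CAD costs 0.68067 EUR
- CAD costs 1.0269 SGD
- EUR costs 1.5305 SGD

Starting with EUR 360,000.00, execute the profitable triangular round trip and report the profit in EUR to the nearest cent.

Profit: EUR 5,211.37

Profitable loop is EUR → SGD → CAD → EUR:
EUR 360,000.00 × 1.5305 = SGD 550,980.00
SGD 550,980.00 ÷ 1.0269 = CAD 536,546.89
CAD 536,546.89 × 0.68067 = EUR 365,211.37
Profit = EUR 365,211.37 − EUR 360,000.00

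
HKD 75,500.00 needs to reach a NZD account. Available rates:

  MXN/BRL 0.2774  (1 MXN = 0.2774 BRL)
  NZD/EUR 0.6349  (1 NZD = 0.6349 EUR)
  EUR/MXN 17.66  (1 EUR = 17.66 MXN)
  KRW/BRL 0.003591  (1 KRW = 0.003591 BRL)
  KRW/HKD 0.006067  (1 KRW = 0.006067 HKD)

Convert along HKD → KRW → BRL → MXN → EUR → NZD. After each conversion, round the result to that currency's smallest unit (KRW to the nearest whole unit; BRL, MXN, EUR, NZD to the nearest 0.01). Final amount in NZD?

HKD 75,500.00 ÷ 0.006067 = KRW 12,444,371
KRW 12,444,371 × 0.003591 = BRL 44,687.74
BRL 44,687.74 ÷ 0.2774 = MXN 161,094.95
MXN 161,094.95 ÷ 17.66 = EUR 9,122.02
EUR 9,122.02 ÷ 0.6349 = NZD 14,367.65

NZD 14,367.65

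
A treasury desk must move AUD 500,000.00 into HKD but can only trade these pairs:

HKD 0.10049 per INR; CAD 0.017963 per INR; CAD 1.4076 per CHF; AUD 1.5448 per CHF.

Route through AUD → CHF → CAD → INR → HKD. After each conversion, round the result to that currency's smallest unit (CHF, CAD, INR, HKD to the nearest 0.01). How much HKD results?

AUD 500,000.00 ÷ 1.5448 = CHF 323,666.49
CHF 323,666.49 × 1.4076 = CAD 455,592.95
CAD 455,592.95 ÷ 0.017963 = INR 25,362,854.20
INR 25,362,854.20 × 0.10049 = HKD 2,548,713.22

HKD 2,548,713.22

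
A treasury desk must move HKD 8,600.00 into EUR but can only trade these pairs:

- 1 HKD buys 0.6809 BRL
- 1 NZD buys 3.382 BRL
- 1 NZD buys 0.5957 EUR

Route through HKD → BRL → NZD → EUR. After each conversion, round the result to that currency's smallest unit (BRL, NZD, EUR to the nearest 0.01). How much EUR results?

EUR 1,031.42

HKD 8,600.00 × 0.6809 = BRL 5,855.74
BRL 5,855.74 ÷ 3.382 = NZD 1,731.44
NZD 1,731.44 × 0.5957 = EUR 1,031.42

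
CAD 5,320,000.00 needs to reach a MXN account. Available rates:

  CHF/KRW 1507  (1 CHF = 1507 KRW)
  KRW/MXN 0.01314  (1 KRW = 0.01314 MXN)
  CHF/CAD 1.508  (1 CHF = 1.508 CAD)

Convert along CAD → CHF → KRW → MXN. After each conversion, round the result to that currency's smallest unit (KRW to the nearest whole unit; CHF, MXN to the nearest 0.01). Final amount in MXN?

MXN 69,858,444.05

CAD 5,320,000.00 ÷ 1.508 = CHF 3,527,851.46
CHF 3,527,851.46 × 1507 = KRW 5,316,472,150
KRW 5,316,472,150 × 0.01314 = MXN 69,858,444.05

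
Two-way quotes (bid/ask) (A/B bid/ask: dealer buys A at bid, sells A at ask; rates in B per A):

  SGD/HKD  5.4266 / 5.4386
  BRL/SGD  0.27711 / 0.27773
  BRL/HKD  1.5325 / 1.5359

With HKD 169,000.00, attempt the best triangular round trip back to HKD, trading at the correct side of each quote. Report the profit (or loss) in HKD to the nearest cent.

Best loop HKD → SGD → BRL → HKD:
HKD 169,000.00 ÷ 5.4386 (buy SGD at ask) = SGD 31,074.17
SGD 31,074.17 ÷ 0.27773 (buy BRL at ask) = BRL 111,886.27
BRL 111,886.27 × 1.5325 (sell BRL at bid) = HKD 171,465.71

Net profit: HKD 2,465.71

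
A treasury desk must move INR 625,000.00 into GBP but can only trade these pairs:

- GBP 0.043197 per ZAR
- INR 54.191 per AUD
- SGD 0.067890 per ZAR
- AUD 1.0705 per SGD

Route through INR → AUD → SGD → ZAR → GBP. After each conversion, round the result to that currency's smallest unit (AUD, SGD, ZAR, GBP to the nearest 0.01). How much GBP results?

GBP 6,855.10

INR 625,000.00 ÷ 54.191 = AUD 11,533.28
AUD 11,533.28 ÷ 1.0705 = SGD 10,773.73
SGD 10,773.73 ÷ 0.067890 = ZAR 158,693.92
ZAR 158,693.92 × 0.043197 = GBP 6,855.10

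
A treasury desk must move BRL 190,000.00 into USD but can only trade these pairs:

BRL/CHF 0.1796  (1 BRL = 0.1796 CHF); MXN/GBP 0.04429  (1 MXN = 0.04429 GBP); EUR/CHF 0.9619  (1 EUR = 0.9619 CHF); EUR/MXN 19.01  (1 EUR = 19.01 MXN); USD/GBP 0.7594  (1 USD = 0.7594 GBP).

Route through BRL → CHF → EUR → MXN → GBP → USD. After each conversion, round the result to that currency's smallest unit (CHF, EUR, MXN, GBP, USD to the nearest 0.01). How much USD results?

BRL 190,000.00 × 0.1796 = CHF 34,124.00
CHF 34,124.00 ÷ 0.9619 = EUR 35,475.62
EUR 35,475.62 × 19.01 = MXN 674,391.54
MXN 674,391.54 × 0.04429 = GBP 29,868.80
GBP 29,868.80 ÷ 0.7594 = USD 39,332.10

USD 39,332.10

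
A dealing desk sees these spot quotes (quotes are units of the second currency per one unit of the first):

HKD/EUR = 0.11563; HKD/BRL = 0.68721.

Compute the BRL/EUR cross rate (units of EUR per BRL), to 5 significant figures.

BRL/EUR = 0.16826

1 BRL ÷ 0.68721 = 1.45516 HKD
1.45516 HKD × 0.11563 = 0.16826 EUR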